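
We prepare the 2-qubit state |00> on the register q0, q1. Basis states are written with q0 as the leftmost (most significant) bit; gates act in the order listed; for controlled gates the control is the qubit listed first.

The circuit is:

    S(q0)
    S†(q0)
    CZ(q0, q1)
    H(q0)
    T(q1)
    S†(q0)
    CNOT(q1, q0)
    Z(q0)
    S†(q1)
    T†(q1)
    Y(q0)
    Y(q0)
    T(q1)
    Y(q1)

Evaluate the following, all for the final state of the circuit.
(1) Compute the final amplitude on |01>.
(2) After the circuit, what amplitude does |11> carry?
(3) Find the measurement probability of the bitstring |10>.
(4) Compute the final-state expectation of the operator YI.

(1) The final state's coefficient on |01> equals sqrt(2)*I/2. Key observation: the block from step 10 through step 13 cancels to the identity and can be dropped.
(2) |11> carries amplitude -sqrt(2)/2 in the final state.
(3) A full measurement returns |10> with probability 0.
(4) The expectation value of YI is 1.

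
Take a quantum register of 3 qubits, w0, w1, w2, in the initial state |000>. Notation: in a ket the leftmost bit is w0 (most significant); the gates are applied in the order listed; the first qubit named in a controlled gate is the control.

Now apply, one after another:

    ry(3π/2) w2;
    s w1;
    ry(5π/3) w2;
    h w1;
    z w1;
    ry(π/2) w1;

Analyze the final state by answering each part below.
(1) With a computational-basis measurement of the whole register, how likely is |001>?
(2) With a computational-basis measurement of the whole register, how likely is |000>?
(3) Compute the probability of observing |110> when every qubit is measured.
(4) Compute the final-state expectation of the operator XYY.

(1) Outcome |001> occurs with probability sqrt(3)/4 + 1/2.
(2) A full measurement returns |000> with probability 1/2 - sqrt(3)/4.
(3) A full measurement returns |110> with probability 0.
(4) The observable XYY averages to 0.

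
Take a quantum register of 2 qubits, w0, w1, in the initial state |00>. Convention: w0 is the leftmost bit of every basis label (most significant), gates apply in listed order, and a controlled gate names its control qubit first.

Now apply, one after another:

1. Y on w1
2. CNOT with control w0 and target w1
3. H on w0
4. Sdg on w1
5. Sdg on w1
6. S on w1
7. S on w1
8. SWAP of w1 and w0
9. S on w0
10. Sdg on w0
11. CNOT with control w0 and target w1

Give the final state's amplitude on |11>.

|11> carries amplitude sqrt(2)*I/2 in the final state. Key observation: the block from step 4 through step 7 cancels to the identity and can be dropped.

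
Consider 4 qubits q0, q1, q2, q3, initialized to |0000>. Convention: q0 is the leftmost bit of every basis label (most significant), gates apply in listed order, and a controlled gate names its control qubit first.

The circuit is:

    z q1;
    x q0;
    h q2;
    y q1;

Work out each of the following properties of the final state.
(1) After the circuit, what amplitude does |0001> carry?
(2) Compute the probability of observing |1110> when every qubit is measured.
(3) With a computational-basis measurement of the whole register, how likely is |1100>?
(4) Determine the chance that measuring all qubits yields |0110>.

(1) The final state's coefficient on |0001> equals 0.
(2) Outcome |1110> occurs with probability 1/2.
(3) Outcome |1100> occurs with probability 1/2.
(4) The probability of measuring |0110> is 0.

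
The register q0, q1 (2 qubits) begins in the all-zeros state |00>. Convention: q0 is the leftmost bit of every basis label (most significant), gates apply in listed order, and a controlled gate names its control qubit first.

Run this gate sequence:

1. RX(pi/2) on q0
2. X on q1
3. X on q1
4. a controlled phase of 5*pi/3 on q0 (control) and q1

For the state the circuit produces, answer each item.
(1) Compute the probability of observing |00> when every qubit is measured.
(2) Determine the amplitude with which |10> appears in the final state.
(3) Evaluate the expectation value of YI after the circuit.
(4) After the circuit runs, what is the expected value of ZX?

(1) The probability of measuring |00> is 1/2. Key observation: the block from step 2 through step 3 cancels to the identity and can be dropped.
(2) |10> carries amplitude -sqrt(2)*I/2 in the final state.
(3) The observable YI averages to -1.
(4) In the final state, ZX has expectation 0.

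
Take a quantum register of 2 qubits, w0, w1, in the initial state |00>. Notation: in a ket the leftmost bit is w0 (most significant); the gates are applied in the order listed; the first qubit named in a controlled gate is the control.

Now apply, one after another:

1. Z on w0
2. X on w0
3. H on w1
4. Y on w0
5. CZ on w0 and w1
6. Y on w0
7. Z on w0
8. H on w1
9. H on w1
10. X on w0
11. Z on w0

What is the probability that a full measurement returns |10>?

Outcome |10> occurs with probability 0.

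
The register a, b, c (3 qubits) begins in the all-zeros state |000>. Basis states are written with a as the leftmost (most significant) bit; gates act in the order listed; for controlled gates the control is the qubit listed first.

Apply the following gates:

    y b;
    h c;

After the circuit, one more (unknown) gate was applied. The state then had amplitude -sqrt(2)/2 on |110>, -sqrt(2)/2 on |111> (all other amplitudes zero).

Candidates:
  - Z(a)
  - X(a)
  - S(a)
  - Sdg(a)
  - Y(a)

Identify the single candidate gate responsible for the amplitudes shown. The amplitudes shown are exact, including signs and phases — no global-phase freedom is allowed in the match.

The applied gate was Y(a).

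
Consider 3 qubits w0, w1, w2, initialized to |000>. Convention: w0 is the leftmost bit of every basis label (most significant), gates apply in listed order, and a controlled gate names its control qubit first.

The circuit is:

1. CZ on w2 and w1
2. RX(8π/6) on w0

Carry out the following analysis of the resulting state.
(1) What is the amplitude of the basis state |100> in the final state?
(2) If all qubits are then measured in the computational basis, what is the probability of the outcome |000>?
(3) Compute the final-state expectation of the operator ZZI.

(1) The amplitude on |100> is -sqrt(3)*I/2.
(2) A full measurement returns |000> with probability 1/4.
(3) The expectation value of ZZI is -1/2.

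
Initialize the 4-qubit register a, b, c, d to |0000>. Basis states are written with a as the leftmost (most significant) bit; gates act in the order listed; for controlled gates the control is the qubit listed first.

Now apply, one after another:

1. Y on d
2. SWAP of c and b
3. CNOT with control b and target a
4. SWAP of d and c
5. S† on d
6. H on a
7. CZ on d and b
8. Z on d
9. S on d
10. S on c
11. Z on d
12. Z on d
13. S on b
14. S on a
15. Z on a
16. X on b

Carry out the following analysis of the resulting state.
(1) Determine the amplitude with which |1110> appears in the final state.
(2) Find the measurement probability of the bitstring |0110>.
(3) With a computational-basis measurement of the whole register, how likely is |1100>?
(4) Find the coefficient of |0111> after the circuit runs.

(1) |1110> carries amplitude sqrt(2)*I/2 in the final state.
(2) The probability of measuring |0110> is 1/2.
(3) A full measurement returns |1100> with probability 0.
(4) The final state's coefficient on |0111> equals 0.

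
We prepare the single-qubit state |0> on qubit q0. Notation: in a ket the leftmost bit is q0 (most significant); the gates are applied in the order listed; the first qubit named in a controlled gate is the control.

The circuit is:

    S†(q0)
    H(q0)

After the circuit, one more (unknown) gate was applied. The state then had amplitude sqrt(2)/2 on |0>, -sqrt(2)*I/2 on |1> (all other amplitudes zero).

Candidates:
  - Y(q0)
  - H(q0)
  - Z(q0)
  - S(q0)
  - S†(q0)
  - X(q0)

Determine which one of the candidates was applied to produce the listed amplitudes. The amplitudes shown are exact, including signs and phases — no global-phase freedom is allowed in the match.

It was S†(q0) that produced the state shown.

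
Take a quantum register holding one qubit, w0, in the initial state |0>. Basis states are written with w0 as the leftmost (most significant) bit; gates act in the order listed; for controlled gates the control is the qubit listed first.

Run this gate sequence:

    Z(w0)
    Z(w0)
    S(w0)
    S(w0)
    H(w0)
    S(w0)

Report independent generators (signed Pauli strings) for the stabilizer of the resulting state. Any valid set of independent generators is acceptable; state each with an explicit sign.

The final state is stabilized by the group generated by +Y; other independent generating sets are equally valid.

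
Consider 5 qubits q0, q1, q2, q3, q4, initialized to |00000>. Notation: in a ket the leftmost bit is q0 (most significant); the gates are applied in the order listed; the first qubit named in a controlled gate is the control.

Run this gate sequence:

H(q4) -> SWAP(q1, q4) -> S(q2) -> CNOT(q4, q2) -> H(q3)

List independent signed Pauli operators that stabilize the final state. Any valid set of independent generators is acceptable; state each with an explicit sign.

One valid set of independent stabilizer generators is +IXIII, +IIIXI, +ZIIII, +IIZII, +IIIIZ (any independent generating set of the same group is equally correct).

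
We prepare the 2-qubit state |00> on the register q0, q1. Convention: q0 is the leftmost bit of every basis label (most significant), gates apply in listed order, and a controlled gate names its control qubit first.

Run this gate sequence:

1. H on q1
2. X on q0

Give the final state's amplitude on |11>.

The final state's coefficient on |11> equals sqrt(2)/2.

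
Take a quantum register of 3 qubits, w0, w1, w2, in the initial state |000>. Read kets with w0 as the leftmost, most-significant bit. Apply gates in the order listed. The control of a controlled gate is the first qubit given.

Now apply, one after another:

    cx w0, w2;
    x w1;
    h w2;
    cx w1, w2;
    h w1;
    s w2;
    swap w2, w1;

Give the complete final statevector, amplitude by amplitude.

After the circuit, the state carries amplitude 1/2 on |000>, -1/2 on |001>, I/2 on |010>, -I/2 on |011>, 0 on |100>, 0 on |101>, 0 on |110>, 0 on |111>.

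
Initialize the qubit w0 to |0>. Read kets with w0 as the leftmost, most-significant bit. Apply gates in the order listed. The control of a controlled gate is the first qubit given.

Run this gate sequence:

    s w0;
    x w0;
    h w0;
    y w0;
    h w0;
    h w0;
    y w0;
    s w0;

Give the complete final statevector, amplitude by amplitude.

The resulting statevector has amplitude sqrt(2)/2 on |0>, -sqrt(2)*I/2 on |1>. Key observation: steps 4-7 multiply out to the identity, so the circuit reduces to the remaining gates.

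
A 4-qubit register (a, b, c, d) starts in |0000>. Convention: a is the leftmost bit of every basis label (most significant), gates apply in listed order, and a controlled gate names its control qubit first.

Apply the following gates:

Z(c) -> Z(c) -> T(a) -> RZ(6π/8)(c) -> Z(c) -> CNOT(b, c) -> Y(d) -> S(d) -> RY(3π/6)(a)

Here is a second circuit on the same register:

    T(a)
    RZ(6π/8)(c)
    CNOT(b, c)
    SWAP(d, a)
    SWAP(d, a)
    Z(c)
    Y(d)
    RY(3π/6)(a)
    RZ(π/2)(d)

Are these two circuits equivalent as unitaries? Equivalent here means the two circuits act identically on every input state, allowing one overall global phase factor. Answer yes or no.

No: there is an input state on which the two circuits produce genuinely different outputs (not merely differing by a phase).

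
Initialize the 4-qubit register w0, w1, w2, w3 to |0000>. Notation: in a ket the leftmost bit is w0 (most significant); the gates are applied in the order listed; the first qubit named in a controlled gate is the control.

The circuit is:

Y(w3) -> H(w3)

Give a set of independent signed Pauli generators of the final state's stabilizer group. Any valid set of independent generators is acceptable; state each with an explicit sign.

One valid set of independent stabilizer generators is -IIIX, +ZIII, +IZII, +IIZI (any independent generating set of the same group is equally correct).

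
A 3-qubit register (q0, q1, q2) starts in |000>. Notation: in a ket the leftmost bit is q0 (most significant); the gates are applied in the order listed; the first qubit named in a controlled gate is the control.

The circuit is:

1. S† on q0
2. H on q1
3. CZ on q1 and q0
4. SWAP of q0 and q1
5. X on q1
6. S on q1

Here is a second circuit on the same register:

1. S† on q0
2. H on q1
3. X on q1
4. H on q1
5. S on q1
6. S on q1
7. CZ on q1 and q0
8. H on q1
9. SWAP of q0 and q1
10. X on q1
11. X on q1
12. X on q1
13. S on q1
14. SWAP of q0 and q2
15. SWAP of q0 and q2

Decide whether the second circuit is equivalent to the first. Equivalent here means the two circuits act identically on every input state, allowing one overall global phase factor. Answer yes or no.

No, they are not equivalent — no single phase factor reconciles the two unitaries.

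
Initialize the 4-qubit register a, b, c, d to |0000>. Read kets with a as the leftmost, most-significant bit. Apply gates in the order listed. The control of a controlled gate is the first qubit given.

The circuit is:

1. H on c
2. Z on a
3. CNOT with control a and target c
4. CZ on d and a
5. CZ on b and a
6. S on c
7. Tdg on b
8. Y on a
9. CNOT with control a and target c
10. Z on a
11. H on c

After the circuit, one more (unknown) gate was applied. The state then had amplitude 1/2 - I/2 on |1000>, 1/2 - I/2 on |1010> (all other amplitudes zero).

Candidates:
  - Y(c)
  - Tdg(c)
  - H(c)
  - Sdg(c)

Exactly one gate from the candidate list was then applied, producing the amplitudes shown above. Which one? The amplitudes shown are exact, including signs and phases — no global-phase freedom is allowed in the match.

The applied gate was Sdg(c).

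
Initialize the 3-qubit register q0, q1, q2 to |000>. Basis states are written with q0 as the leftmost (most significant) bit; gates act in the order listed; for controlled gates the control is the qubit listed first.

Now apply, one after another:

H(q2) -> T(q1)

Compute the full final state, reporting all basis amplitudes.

After the circuit, the state carries amplitude sqrt(2)/2 on |000>, sqrt(2)/2 on |001>, and 0 on every other basis state.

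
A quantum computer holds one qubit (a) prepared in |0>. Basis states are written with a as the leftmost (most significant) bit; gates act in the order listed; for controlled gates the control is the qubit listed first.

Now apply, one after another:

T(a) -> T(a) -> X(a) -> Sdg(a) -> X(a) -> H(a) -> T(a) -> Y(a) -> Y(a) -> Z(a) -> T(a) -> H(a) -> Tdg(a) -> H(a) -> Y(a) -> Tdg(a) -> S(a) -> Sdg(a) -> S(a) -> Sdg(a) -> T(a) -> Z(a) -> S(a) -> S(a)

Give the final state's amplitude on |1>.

The final state's coefficient on |1> equals sqrt(2)*(1 - I - exp(3*I*pi/4) + exp(I*pi/4))/4. Key observation: steps 16-21 multiply out to the identity, so the circuit reduces to the remaining gates.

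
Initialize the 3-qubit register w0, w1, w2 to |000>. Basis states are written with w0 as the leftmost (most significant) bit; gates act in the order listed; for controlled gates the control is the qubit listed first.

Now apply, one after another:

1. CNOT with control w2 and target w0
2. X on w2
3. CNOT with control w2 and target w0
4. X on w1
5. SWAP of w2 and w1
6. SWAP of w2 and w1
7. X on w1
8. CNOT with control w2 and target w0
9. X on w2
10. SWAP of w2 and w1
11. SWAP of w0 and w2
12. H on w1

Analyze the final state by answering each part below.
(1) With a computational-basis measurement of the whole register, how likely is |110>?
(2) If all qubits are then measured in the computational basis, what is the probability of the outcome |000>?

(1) The probability of measuring |110> is 0. Key observation: gates 2-9 undo each other exactly, leaving only the rest of the circuit to track.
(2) A full measurement returns |000> with probability 1/2.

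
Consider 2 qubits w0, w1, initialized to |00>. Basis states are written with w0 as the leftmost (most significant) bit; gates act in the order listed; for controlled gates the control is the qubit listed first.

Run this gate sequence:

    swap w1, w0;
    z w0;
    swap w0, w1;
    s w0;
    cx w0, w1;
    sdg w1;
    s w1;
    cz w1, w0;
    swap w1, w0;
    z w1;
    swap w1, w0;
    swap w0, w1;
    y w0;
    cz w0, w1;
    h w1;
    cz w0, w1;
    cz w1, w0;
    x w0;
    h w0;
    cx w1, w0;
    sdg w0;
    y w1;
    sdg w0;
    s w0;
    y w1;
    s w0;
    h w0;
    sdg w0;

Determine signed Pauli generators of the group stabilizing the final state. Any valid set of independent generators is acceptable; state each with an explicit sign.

The final state is stabilized by the group generated by +IX, +ZI; other independent generating sets are equally valid. Key observation: the block from step 21 through step 26 cancels to the identity and can be dropped.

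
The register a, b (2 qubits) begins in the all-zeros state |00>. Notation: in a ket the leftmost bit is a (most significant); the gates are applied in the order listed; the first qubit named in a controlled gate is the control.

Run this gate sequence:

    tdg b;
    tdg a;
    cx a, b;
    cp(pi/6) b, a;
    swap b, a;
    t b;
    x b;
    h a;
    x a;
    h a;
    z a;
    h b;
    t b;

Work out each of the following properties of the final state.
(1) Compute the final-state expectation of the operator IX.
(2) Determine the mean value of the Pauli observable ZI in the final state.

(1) The observable IX averages to -sqrt(2)/2. Key observation: steps 8-11 multiply out to the identity, so the circuit reduces to the remaining gates.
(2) The expectation value of ZI is 1.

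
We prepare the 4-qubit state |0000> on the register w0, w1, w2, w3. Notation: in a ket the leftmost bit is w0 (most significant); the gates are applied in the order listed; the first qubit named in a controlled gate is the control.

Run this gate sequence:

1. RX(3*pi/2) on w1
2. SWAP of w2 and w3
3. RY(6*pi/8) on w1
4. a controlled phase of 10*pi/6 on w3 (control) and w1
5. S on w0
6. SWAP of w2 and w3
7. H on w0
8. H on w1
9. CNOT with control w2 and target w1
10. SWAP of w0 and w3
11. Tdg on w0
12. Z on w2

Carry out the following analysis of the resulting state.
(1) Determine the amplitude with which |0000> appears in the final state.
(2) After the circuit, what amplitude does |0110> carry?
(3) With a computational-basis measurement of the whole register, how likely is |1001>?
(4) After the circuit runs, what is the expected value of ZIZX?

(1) The final state's coefficient on |0000> equals -sqrt(2)*sqrt(sqrt(2) + 2)/8 - sqrt(2)*sqrt(2 - sqrt(2))/8 - sqrt(2)*I*sqrt(2 - sqrt(2))/8 + sqrt(2)*I*sqrt(sqrt(2) + 2)/8.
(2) The final state's coefficient on |0110> equals 0.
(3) A full measurement returns |1001> with probability 0.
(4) The expectation value of ZIZX is 1.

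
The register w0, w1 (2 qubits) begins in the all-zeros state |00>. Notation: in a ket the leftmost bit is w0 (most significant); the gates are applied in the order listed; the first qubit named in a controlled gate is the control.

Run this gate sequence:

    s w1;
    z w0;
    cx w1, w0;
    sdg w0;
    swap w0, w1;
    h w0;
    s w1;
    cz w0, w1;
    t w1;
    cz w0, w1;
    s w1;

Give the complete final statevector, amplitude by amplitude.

The resulting statevector has amplitude sqrt(2)/2 on |00>, 0 on |01>, sqrt(2)/2 on |10>, 0 on |11>.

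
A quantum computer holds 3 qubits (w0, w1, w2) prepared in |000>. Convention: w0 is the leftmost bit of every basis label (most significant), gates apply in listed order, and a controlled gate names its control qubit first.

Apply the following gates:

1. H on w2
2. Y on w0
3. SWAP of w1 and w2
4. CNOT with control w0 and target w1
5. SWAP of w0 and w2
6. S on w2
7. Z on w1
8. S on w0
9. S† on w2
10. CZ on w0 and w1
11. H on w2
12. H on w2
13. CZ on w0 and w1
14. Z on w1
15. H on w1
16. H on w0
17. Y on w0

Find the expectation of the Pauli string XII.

In the final state, XII has expectation -1. Key observation: the block from step 10 through step 13 cancels to the identity and can be dropped.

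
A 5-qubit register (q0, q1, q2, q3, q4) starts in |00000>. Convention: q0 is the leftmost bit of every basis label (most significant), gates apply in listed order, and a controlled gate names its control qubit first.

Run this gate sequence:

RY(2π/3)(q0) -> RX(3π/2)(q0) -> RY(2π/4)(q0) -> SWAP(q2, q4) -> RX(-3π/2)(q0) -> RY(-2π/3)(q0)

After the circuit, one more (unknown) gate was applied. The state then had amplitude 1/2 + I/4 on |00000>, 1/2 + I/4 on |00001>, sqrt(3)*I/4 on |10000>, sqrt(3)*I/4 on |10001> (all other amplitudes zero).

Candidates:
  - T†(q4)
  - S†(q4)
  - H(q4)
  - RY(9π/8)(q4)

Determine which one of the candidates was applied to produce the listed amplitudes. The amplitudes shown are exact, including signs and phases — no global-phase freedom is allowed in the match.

The applied gate was H(q4).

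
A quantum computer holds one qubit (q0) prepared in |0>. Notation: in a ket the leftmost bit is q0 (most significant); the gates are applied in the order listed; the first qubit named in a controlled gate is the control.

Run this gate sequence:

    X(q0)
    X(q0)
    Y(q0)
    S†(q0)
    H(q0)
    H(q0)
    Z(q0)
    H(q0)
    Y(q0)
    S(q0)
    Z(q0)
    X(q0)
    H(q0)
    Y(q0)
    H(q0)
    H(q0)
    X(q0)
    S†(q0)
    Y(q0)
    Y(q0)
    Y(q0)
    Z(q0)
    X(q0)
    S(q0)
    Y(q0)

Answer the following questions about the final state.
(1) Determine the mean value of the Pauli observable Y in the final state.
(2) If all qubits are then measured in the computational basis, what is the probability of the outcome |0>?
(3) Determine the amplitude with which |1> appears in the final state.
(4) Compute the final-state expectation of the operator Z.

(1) The expectation value of Y is 1.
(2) A full measurement returns |0> with probability 1/2.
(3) The amplitude on |1> is 1/2 - I/2.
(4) The expectation value of Z is 0.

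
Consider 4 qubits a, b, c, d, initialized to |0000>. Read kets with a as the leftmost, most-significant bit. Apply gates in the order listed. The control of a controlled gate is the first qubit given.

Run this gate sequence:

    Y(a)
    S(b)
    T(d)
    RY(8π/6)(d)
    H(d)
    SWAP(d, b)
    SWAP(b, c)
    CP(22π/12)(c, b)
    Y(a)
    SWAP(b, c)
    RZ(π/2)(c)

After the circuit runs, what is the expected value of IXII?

In the final state, IXII has expectation -1/2.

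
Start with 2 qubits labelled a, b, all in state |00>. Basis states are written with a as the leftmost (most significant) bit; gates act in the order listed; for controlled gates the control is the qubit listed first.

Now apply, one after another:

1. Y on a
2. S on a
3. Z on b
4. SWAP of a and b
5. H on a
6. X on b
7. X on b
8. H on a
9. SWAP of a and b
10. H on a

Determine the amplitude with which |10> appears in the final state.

The final state's coefficient on |10> equals sqrt(2)/2. Key observation: the block from step 4 through step 9 cancels to the identity and can be dropped.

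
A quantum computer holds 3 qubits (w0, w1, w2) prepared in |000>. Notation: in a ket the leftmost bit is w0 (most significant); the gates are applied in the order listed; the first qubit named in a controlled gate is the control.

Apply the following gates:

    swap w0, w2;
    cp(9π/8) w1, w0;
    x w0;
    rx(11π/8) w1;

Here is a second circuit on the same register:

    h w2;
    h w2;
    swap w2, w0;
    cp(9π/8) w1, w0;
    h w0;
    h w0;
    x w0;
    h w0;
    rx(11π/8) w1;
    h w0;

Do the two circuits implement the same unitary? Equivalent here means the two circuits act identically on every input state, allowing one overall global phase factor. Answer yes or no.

Yes: on every input state the two circuits agree up to one overall phase factor.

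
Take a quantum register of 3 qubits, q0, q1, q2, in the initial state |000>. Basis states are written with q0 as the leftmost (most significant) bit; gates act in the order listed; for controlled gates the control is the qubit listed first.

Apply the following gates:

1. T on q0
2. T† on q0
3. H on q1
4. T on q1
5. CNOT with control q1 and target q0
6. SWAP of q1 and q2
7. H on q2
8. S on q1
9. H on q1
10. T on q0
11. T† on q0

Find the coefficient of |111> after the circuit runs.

The amplitude on |111> is -sqrt(2)*exp(I*pi/4)/4.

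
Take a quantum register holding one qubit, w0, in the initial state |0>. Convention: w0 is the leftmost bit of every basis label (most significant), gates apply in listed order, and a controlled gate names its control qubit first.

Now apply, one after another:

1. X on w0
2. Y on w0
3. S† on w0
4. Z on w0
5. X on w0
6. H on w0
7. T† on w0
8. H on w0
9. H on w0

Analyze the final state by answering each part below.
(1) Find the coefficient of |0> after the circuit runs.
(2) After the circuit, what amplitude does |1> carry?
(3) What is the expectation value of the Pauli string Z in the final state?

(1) The final state's coefficient on |0> equals -sqrt(2)*I/2.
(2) The amplitude on |1> is sqrt(2)*exp(I*pi/4)/2.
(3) In the final state, Z has expectation 0.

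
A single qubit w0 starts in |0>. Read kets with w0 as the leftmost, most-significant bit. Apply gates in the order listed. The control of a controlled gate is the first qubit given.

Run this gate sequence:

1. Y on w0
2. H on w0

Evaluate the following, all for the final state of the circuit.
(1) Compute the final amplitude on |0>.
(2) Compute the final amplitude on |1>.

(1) The final state's coefficient on |0> equals sqrt(2)*I/2.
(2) The final state's coefficient on |1> equals -sqrt(2)*I/2.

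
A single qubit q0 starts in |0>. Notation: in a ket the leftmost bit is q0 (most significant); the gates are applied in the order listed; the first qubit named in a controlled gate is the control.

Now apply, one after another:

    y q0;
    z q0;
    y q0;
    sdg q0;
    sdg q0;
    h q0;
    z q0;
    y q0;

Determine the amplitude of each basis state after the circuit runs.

The resulting statevector has amplitude -sqrt(2)*I/2 on |0>, -sqrt(2)*I/2 on |1>.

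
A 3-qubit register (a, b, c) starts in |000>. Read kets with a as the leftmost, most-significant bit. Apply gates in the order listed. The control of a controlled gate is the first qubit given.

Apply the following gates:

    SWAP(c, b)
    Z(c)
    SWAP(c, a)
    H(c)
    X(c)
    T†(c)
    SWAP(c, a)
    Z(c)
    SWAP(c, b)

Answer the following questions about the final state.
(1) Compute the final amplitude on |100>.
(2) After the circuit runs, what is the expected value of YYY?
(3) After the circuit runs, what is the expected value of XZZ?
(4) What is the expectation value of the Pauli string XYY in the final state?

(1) The amplitude on |100> is -sqrt(2)*exp(3*I*pi/4)/2.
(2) The observable YYY averages to 0.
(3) The observable XZZ averages to sqrt(2)/2.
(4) The expectation value of XYY is 0.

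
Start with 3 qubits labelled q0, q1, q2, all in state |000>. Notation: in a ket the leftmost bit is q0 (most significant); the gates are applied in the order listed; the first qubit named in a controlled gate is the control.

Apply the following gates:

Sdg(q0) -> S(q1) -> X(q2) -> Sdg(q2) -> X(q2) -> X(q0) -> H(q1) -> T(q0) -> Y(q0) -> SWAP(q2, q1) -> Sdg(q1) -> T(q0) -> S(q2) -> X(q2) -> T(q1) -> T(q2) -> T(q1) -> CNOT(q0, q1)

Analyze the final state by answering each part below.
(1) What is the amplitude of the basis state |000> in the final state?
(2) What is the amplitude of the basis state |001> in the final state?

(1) |000> carries amplitude -sqrt(2)*exp(3*I*pi/4)/2 in the final state.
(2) The amplitude on |001> is -sqrt(2)*I/2.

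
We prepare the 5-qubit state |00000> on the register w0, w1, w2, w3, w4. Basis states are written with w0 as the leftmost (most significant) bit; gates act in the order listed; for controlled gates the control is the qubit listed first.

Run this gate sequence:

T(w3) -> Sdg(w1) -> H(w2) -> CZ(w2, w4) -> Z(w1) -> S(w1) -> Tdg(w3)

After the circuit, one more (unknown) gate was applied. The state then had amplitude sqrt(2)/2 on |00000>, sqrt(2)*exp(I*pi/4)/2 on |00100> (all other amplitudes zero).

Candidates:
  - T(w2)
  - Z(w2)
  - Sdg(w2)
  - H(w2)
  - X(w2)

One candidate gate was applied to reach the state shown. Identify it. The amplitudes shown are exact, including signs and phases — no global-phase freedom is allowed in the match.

The applied gate was T(w2).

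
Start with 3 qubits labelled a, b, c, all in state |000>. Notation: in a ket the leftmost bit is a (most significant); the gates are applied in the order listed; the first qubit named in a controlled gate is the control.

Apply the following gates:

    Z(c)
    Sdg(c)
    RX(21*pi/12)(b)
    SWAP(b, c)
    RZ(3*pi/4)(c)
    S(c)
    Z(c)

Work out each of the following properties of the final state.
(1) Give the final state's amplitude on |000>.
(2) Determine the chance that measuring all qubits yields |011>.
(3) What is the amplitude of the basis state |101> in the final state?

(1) |000> carries amplitude sqrt(sqrt(2) + 2)*exp(5*I*pi/8)/2 in the final state.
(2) Outcome |011> occurs with probability 0.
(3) The final state's coefficient on |101> equals 0.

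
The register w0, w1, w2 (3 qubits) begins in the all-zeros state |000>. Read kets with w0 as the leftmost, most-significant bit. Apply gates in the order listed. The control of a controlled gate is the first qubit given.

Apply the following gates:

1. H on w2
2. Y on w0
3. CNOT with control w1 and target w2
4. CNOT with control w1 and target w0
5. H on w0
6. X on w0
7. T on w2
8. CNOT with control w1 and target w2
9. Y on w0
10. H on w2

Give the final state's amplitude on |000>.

|000> carries amplitude sqrt(2)*(1 + exp(I*pi/4))/4 in the final state.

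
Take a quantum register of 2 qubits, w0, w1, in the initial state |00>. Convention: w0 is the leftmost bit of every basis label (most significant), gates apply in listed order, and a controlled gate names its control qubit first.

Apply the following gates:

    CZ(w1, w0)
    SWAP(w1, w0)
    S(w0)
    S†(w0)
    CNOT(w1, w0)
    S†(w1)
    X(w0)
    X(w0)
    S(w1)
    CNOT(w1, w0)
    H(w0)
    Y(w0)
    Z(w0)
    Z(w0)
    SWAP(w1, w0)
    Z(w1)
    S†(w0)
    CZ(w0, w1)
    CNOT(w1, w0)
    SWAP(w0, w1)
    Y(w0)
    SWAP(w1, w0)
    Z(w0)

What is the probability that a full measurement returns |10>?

The probability of measuring |10> is 1/2. Key observation: gates 5-10 undo each other exactly, leaving only the rest of the circuit to track.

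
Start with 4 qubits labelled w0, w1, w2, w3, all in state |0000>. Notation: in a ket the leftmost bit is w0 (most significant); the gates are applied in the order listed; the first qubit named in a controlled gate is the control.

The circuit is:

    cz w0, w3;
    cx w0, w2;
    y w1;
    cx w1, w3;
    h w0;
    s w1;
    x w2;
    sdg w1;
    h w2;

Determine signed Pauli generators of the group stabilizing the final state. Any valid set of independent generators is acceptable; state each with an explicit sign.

One valid set of independent stabilizer generators is +XIII, -IIXI, -IZII, -IIIZ (any independent generating set of the same group is equally correct).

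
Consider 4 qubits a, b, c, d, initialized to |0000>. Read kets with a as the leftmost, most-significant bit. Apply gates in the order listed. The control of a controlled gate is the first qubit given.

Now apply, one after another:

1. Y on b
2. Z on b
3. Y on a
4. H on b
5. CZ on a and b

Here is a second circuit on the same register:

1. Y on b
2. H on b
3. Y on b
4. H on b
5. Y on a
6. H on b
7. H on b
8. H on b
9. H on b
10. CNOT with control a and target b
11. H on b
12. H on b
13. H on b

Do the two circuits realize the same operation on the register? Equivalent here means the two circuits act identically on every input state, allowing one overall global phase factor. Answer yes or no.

No — the two circuits implement different unitaries, even allowing a global phase.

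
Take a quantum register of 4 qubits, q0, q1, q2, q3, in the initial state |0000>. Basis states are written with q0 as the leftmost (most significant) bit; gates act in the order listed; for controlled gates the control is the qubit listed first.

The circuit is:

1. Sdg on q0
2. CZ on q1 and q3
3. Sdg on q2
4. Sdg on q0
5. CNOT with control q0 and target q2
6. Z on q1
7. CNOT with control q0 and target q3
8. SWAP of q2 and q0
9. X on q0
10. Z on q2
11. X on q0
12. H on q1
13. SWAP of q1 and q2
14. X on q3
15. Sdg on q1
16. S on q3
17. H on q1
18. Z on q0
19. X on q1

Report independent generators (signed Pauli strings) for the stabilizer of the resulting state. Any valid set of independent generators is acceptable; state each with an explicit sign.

The final state is stabilized by the group generated by +IXII, +IIXI, +ZIII, -IIIZ; other independent generating sets are equally valid.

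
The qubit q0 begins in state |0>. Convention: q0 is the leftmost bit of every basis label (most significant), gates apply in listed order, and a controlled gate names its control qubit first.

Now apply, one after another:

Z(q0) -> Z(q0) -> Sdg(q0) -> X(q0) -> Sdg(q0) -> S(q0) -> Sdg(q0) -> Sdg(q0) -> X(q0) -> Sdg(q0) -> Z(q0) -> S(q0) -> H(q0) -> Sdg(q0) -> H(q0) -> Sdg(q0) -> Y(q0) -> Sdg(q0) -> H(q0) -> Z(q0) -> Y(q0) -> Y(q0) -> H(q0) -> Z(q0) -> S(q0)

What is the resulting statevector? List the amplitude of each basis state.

The final amplitudes are -1/2 + I/2 on |0>, 1/2 - I/2 on |1>.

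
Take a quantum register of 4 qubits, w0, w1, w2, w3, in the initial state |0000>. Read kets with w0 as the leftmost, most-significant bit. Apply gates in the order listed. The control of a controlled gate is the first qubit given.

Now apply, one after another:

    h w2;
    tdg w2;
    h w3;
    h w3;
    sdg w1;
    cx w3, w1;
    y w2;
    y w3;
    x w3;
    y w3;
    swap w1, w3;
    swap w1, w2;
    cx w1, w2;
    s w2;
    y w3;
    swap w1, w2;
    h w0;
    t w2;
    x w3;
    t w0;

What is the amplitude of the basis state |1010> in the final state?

The final state's coefficient on |1010> equals I/2. Key observation: the block from step 3 through step 4 cancels to the identity and can be dropped.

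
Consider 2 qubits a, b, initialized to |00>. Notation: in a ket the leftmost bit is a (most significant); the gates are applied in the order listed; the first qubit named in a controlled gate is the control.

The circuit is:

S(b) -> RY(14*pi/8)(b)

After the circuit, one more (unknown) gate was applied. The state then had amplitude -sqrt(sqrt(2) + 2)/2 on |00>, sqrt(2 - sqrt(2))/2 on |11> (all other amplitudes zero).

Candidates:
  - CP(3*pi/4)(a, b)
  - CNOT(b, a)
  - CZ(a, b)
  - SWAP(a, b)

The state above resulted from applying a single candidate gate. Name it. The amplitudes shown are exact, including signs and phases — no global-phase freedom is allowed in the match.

The unique candidate consistent with the amplitudes is CNOT(b, a).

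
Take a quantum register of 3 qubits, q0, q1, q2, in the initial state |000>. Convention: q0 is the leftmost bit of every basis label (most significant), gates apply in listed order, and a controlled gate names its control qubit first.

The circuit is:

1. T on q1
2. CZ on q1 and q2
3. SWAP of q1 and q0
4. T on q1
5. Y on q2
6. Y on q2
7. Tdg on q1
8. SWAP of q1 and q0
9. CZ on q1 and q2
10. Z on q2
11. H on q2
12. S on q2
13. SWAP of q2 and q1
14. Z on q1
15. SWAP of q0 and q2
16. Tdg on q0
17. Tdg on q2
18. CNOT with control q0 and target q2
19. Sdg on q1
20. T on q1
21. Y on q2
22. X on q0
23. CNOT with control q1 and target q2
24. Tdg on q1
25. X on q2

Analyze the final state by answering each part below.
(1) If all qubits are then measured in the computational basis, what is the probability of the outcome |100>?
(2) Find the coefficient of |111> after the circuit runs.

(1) The probability of measuring |100> is 1/2. Key observation: gates 2-9 undo each other exactly, leaving only the rest of the circuit to track.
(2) The final state's coefficient on |111> equals -sqrt(2)*I/2.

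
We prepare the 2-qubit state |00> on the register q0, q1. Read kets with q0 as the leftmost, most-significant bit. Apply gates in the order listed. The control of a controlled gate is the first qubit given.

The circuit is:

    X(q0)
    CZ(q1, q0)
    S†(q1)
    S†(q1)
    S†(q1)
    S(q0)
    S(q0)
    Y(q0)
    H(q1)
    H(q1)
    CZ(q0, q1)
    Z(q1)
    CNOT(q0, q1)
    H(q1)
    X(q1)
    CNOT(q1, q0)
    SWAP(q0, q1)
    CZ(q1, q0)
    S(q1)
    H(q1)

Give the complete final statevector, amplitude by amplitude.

After the circuit, the state carries amplitude I/2 on |00>, I/2 on |01>, 1/2 on |10>, -1/2 on |11>.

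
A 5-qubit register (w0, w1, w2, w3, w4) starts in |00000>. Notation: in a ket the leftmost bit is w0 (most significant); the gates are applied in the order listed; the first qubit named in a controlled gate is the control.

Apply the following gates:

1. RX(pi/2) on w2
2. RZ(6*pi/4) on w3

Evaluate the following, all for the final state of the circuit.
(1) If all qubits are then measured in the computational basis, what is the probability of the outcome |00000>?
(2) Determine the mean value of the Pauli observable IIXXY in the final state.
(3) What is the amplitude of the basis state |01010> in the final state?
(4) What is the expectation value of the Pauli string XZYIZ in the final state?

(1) The probability of measuring |00000> is 1/2.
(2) In the final state, IIXXY has expectation 0.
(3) |01010> carries amplitude 0 in the final state.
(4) The expectation value of XZYIZ is 0.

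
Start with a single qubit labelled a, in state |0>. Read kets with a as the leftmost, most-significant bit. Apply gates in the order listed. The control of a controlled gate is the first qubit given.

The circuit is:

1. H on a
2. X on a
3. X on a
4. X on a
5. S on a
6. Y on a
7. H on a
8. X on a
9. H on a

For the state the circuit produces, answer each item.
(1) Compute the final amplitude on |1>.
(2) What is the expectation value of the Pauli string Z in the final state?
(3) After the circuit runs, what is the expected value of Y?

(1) The final state's coefficient on |1> equals -sqrt(2)*I/2.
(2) In the final state, Z has expectation 0.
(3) The observable Y averages to -1.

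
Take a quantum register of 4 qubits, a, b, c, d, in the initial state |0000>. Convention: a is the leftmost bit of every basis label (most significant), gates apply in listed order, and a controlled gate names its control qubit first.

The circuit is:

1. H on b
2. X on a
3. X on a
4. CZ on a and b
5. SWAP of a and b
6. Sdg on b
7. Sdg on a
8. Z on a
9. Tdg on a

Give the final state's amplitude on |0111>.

The amplitude on |0111> is 0. Key observation: gates 2-3 undo each other exactly, leaving only the rest of the circuit to track.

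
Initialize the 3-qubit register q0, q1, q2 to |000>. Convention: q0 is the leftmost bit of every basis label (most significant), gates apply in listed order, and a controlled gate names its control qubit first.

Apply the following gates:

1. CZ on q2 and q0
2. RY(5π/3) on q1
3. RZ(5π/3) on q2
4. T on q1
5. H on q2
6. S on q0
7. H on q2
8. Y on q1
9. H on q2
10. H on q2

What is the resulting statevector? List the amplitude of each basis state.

The resulting statevector has amplitude exp(11*I*pi/12)/2 on |000>, sqrt(3)*exp(2*I*pi/3)/2 on |010>, and 0 on every other basis state.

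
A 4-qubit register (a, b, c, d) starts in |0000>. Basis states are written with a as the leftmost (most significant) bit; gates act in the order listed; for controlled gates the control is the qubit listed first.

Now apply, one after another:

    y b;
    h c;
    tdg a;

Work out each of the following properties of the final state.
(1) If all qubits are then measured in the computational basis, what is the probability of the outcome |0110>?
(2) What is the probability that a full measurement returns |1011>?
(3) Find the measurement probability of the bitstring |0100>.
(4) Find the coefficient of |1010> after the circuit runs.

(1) Outcome |0110> occurs with probability 1/2.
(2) A full measurement returns |1011> with probability 0.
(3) A full measurement returns |0100> with probability 1/2.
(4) |1010> carries amplitude 0 in the final state.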